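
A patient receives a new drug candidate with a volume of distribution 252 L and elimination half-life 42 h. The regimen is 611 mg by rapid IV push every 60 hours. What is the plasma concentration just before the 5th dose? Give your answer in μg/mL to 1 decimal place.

f = (1/2)^(τ/t½) = (1/2)^(60/42) ≈ 0.3715.
C₀ = D/Vd = 611/252 ≈ 2.425 μg/mL.
Before the 5th dose, 4 doses have been given. Superposition: Cmin = C₀·(f + f² + … + f^4).
≈ 2.425 × (0.3715 + 0.1380 + 0.0513 + 0.0190) ≈ 2.425 × 0.5798 ≈ 1.406 μg/mL.

1.4 μg/mL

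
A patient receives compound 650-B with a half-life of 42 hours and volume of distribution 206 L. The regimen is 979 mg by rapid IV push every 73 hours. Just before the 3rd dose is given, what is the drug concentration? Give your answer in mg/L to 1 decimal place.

1.9 mg/L

f = (1/2)^(τ/t½) = (1/2)^(73/42) ≈ 0.2998.
C₀ = D/Vd = 979/206 ≈ 4.752 mg/L.
Before the 3rd dose, 2 doses have been given. Superposition: Cmin = C₀·(f + f²).
≈ 4.752 × (0.2998 + 0.0899) ≈ 4.752 × 0.3897 ≈ 1.852 mg/L.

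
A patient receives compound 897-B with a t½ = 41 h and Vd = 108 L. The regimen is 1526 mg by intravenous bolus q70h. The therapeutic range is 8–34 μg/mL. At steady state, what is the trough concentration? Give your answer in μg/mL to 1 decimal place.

6.2 μg/mL

τ/t½ = 70/41 ≈ 1.7073, so fraction remaining f = (1/2)^(70/41) ≈ 0.3062.
At steady state, accumulation factor R = 1/(1 − e^(−kτ)) ≈ 1.4413.
Single-dose peak C₀ = D/Vd = 1526/108 ≈ 14.130 μg/mL.
Cmax,ss = C₀/(1 − f) ≈ 14.130/0.6938 ≈ 20.366 μg/mL.
One interval later, Cmin,ss = Cmax,ss·e^(−kτ) ≈ 20.366 × 0.3062 ≈ 6.236 μg/mL.
Trough 6.2 μg/mL vs MEC 8 μg/mL: subtherapeutic.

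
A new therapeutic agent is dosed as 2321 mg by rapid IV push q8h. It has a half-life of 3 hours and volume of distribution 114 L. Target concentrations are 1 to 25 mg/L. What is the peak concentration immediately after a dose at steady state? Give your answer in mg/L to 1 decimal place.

24.2 mg/L

τ/t½ = 8/3 ≈ 2.6667, so fraction remaining f = (1/2)^(8/3) ≈ 0.1575.
At steady state, accumulation factor R = 1/(1 − e^(−kτ)) ≈ 1.1869.
Single-dose peak C₀ = D/Vd = 2321/114 ≈ 20.360 mg/L.
Steady-state peak Cmax,ss = C₀·R ≈ 20.360 × 1.1869 ≈ 24.165 mg/L.
Peak 24.2 mg/L vs MTC 25 mg/L: below toxic threshold.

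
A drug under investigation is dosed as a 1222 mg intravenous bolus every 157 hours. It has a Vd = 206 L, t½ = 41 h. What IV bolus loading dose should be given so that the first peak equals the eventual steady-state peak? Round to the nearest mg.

1314 mg

f = (1/2)^(157/41) ≈ 0.070352; accumulation ratio R = 1/(1−f) ≈ 1.07568.
Loading dose to hit Cmax,ss on first dose: D_load = D_maint·R ≈ 1222 × 1.07568 ≈ 1314.48 mg.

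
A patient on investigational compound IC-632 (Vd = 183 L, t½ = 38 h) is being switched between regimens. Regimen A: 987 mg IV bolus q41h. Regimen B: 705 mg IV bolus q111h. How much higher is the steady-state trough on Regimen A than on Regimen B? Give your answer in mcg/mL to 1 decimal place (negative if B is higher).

Regimen A: f = (1/2)^(41/38) ≈ 0.4734; Cmin,ss = (987/183)·f/(1−f) ≈ 4.849 mcg/mL.
Regimen B: f = (1/2)^(111/38) ≈ 0.1320; Cmin,ss = (705/183)·f/(1−f) ≈ 0.586 mcg/mL.
Difference ≈ 4.849 − 0.586 ≈ 4.263 mcg/mL.

4.3 mcg/mL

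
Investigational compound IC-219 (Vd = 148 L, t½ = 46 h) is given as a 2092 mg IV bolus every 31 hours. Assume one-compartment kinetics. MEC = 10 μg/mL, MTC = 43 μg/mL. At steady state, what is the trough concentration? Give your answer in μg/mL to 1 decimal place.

τ/t½ = 31/46 ≈ 0.67391, so fraction remaining f = (1/2)^(31/46) ≈ 0.6268.
Accumulation ratio R = 1/(1 − f) ≈ 1/0.3732 ≈ 2.6795.
Single-dose peak C₀ = D/Vd = 2092/148 ≈ 14.135 μg/mL.
Cmax,ss = C₀/(1 − f) ≈ 14.135/0.3732 ≈ 37.875 μg/mL.
Steady-state trough Cmin,ss = Cmax,ss·f ≈ 37.875 × 0.6268 ≈ 23.740 μg/mL.
Trough 23.7 μg/mL vs MEC 10 μg/mL: adequate.

23.7 μg/mL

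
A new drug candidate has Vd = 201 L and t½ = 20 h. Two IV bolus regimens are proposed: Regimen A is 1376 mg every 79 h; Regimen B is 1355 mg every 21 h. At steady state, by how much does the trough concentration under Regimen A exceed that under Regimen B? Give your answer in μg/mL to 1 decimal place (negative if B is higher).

-5.8 μg/mL

Regimen A: f = (1/2)^(79/20) ≈ 0.0647; Cmin,ss = (1376/201)·f/(1−f) ≈ 0.474 μg/mL.
Regimen B: f = (1/2)^(21/20) ≈ 0.4830; Cmin,ss = (1355/201)·f/(1−f) ≈ 6.298 μg/mL.
Difference ≈ 0.474 − 6.298 ≈ -5.824 μg/mL.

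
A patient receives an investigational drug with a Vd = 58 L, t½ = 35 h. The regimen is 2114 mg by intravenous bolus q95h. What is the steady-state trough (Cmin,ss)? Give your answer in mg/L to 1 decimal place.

τ/t½ = 95/35 ≈ 2.7143, so fraction remaining f = (1/2)^(95/35) ≈ 0.1524.
Single-dose peak C₀ = D/Vd = 2114/58 ≈ 36.448 mg/L.
Steady-state trough Cmin,ss = C₀·f/(1−f) ≈ 36.448 × 0.1524/0.8476 ≈ 6.553 mg/L.

6.6 mg/L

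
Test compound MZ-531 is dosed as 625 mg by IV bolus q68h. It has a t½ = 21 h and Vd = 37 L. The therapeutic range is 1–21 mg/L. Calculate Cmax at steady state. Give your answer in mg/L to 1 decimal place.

k = ln2/t½ = ln2/21 ≈ 0.033007 h⁻¹; fraction remaining f = e^(−kτ) = e^(−0.033007×68) ≈ 0.1060.
Accumulation ratio R = 1/(1 − f) ≈ 1/0.8940 ≈ 1.1186.
Each bolus raises the concentration by D/Vd = 625/37 ≈ 16.892 mg/L.
Steady-state peak Cmax,ss = C₀·R ≈ 16.892 × 1.1186 ≈ 18.895 mg/L.
Peak 18.9 mg/L vs MTC 21 mg/L: below toxic threshold.

18.9 mg/L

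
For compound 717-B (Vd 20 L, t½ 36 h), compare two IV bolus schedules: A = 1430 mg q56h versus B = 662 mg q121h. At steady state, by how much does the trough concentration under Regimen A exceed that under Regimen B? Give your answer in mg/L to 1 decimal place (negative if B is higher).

Regimen A: f = (1/2)^(56/36) ≈ 0.3402; Cmin,ss = (1430/20)·f/(1−f) ≈ 36.866 mg/L.
Regimen B: f = (1/2)^(121/36) ≈ 0.0973; Cmin,ss = (662/20)·f/(1−f) ≈ 3.568 mg/L.
Difference ≈ 36.866 − 3.568 ≈ 33.298 mg/L.

33.3 mg/L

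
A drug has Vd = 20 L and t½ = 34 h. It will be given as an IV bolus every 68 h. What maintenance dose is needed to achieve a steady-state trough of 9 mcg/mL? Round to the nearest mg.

τ/t½ = 68/34 ≈ 2, so f = (1/2)^(68/34) ≈ 0.250000.
Cmin,ss = (D/Vd)·f/(1−f), so D = Cmin,ss·Vd·(1−f)/f.
D = 9 × 20 × (1−f)/f ≈ 9 × 20 × 3.00000 ≈ 540.00 mg.

540 mg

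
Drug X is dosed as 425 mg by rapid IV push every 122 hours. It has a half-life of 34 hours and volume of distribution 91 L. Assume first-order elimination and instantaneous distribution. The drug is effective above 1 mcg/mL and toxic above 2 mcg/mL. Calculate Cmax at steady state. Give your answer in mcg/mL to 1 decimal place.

5.1 mcg/mL

k = ln2/t½ = ln2/34 ≈ 0.020387 h⁻¹; fraction remaining f = e^(−kτ) = e^(−0.020387×122) ≈ 0.0831.
At steady state, accumulation factor R = 1/(1 − e^(−kτ)) ≈ 1.0906.
Each bolus raises the concentration by D/Vd = 425/91 ≈ 4.670 mcg/mL.
Steady-state peak Cmax,ss = C₀·R ≈ 4.670 × 1.0906 ≈ 5.093 mcg/mL.
Peak 5.1 mcg/mL vs MTC 2 mcg/mL: exceeds toxic threshold.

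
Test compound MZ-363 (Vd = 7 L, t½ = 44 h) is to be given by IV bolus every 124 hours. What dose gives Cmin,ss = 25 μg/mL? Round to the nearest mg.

τ/t½ = 124/44 ≈ 2.8182, so f = (1/2)^(124/44) ≈ 0.141789.
Cmin,ss = (D/Vd)·f/(1−f), so D = Cmin,ss·Vd·(1−f)/f.
D = 25 × 7 × (1−f)/f ≈ 25 × 7 × 6.05273 ≈ 1059.23 mg.

1059 mg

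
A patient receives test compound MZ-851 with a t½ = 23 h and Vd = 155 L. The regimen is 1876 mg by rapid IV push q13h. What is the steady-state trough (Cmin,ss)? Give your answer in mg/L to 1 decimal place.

25.2 mg/L

Over one 13-h interval, 13/23 ≈ 0.56522 half-lives elapse, leaving f ≈ 0.6759 of each dose.
At steady state, accumulation factor R = 1/(1 − e^(−kτ)) ≈ 3.0855.
Each bolus raises the concentration by D/Vd = 1876/155 ≈ 12.103 mg/L.
Cmax,ss = C₀/(1 − f) ≈ 12.103/0.3241 ≈ 37.343 mg/L.
Steady-state trough Cmin,ss = Cmax,ss·f ≈ 37.343 × 0.6759 ≈ 25.240 mg/L.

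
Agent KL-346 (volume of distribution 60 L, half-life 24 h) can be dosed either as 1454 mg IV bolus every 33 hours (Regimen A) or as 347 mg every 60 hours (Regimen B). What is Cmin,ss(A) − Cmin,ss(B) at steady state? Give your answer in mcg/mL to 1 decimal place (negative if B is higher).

14.0 mcg/mL

Regimen A: f = (1/2)^(33/24) ≈ 0.3856; Cmin,ss = (1454/60)·f/(1−f) ≈ 15.209 mcg/mL.
Regimen B: f = (1/2)^(60/24) ≈ 0.1768; Cmin,ss = (347/60)·f/(1−f) ≈ 1.242 mcg/mL.
Difference ≈ 15.209 − 1.242 ≈ 13.967 mcg/mL.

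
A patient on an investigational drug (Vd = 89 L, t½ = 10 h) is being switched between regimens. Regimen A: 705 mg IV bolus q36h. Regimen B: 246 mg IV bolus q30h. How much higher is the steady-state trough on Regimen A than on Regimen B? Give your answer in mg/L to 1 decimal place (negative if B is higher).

Regimen A: f = (1/2)^(36/10) ≈ 0.0825; Cmin,ss = (705/89)·f/(1−f) ≈ 0.712 mg/L.
Regimen B: f = (1/2)^(30/10) ≈ 0.1250; Cmin,ss = (246/89)·f/(1−f) ≈ 0.395 mg/L.
Difference ≈ 0.712 − 0.395 ≈ 0.317 mg/L.

0.3 mg/L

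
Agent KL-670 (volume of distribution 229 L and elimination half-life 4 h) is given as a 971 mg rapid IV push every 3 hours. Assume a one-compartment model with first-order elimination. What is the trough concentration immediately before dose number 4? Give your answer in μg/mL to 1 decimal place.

f = (1/2)^(τ/t½) = (1/2)^(3/4) ≈ 0.5946.
C₀ = D/Vd = 971/229 ≈ 4.240 μg/mL.
Before the 4th dose, 3 doses have been given. Superposition: Cmin = C₀·(f + f² + … + f^3).
≈ 4.240 × (0.5946 + 0.3535 + 0.2102) ≈ 4.240 × 1.1583 ≈ 4.911 μg/mL.

4.9 μg/mL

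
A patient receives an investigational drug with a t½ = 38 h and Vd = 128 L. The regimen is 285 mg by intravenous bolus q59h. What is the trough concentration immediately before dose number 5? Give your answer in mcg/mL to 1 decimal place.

f = (1/2)^(τ/t½) = (1/2)^(59/38) ≈ 0.3409.
C₀ = D/Vd = 285/128 ≈ 2.227 mcg/mL.
Before the 5th dose, 4 doses have been given. Superposition: Cmin = C₀·(f + f² + … + f^4).
≈ 2.227 × (0.3409 + 0.1162 + 0.0396 + 0.0135) ≈ 2.227 × 0.5102 ≈ 1.136 mcg/mL.

1.1 mcg/mL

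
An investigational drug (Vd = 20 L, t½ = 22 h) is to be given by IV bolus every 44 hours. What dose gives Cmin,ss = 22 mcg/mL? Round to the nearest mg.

τ/t½ = 44/22 ≈ 2, so f = (1/2)^(44/22) ≈ 0.250000.
Cmin,ss = (D/Vd)·f/(1−f), so D = Cmin,ss·Vd·(1−f)/f.
D = 22 × 20 × (1−f)/f ≈ 22 × 20 × 3.00000 ≈ 1320.00 mg.

1320 mg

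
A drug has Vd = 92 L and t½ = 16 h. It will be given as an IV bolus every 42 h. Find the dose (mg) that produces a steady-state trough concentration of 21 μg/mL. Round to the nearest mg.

9986 mg

τ/t½ = 42/16 ≈ 2.625, so f = (1/2)^(42/16) ≈ 0.162105.
Cmin,ss = (D/Vd)·f/(1−f), so D = Cmin,ss·Vd·(1−f)/f.
D = 21 × 92 × (1−f)/f ≈ 21 × 92 × 5.16884 ≈ 9986.20 mg.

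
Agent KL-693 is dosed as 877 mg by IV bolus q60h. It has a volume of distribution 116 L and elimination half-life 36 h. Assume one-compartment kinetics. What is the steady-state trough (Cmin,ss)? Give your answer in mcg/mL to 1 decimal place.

3.5 mcg/mL

k = ln2/t½ = ln2/36 ≈ 0.019254 h⁻¹; fraction remaining f = e^(−kτ) = e^(−0.019254×60) ≈ 0.3150.
Each bolus raises the concentration by D/Vd = 877/116 ≈ 7.560 mcg/mL.
Steady-state trough Cmin,ss = C₀·f/(1−f) ≈ 7.560 × 0.3150/0.6850 ≈ 3.476 mcg/mL.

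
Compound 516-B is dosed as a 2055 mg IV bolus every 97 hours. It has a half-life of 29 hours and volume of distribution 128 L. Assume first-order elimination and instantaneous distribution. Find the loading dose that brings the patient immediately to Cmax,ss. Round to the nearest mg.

f = (1/2)^(97/29) ≈ 0.098425; accumulation ratio R = 1/(1−f) ≈ 1.10917.
Loading dose to hit Cmax,ss on first dose: D_load = D_maint·R ≈ 2055 × 1.10917 ≈ 2279.34 mg.

2279 mg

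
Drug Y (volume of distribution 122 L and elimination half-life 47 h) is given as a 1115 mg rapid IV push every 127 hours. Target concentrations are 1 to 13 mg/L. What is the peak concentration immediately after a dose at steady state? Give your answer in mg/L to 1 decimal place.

τ/t½ = 127/47 ≈ 2.7021, so fraction remaining f = (1/2)^(127/47) ≈ 0.1537.
Accumulation ratio R = 1/(1 − f) ≈ 1/0.8463 ≈ 1.1816.
Each bolus raises the concentration by D/Vd = 1115/122 ≈ 9.139 mg/L.
Steady-state peak Cmax,ss = C₀·R ≈ 9.139 × 1.1816 ≈ 10.799 mg/L.
Peak 10.8 mg/L vs MTC 13 mg/L: below toxic threshold.

10.8 mg/L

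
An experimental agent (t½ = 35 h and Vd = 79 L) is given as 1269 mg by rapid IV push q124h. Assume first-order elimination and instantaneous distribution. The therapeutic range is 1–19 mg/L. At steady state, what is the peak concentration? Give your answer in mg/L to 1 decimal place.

17.6 mg/L

k = ln2/t½ = ln2/35 ≈ 0.019804 h⁻¹; fraction remaining f = e^(−kτ) = e^(−0.019804×124) ≈ 0.0858.
At steady state, accumulation factor R = 1/(1 − e^(−kτ)) ≈ 1.0939.
Each bolus raises the concentration by D/Vd = 1269/79 ≈ 16.063 mg/L.
Steady-state peak Cmax,ss = C₀·R ≈ 16.063 × 1.0939 ≈ 17.571 mg/L.
Peak 17.6 mg/L vs MTC 19 mg/L: below toxic threshold.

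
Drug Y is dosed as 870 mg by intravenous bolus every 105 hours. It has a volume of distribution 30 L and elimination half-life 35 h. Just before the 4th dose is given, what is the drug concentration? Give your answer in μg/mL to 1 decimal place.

f = (1/2)^(τ/t½) = (1/2)^(105/35) ≈ 0.1250.
C₀ = D/Vd = 870/30 ≈ 29.000 μg/mL.
Before the 4th dose, 3 doses have been given. Superposition: Cmin = C₀·(f + f² + … + f^3).
≈ 29.000 × (0.1250 + 0.0156 + 0.0020) ≈ 29.000 × 0.1426 ≈ 4.135 μg/mL.

4.1 μg/mL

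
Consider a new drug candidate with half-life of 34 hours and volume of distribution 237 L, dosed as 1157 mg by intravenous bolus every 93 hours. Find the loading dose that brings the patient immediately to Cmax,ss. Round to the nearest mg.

1361 mg

f = (1/2)^(93/34) ≈ 0.150174; accumulation ratio R = 1/(1−f) ≈ 1.17671.
Loading dose to hit Cmax,ss on first dose: D_load = D_maint·R ≈ 1157 × 1.17671 ≈ 1361.45 mg.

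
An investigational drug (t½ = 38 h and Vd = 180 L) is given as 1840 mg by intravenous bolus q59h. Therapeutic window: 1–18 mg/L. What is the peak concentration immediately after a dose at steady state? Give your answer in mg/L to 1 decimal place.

15.5 mg/L

Over one 59-h interval, 59/38 ≈ 1.5526 half-lives elapse, leaving f ≈ 0.3409 of each dose.
At steady state, accumulation factor R = 1/(1 − e^(−kτ)) ≈ 1.5172.
Single-dose peak C₀ = D/Vd = 1840/180 ≈ 10.222 mg/L.
Steady-state peak Cmax,ss = C₀·R ≈ 10.222 × 1.5172 ≈ 15.509 mg/L.
Peak 15.5 mg/L vs MTC 18 mg/L: below toxic threshold.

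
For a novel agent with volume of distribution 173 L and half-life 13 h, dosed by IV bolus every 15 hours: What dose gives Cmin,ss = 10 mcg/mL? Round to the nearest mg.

2119 mg

τ/t½ = 15/13 ≈ 1.1538, so f = (1/2)^(15/13) ≈ 0.449425.
Cmin,ss = (D/Vd)·f/(1−f), so D = Cmin,ss·Vd·(1−f)/f.
D = 10 × 173 × (1−f)/f ≈ 10 × 173 × 1.22507 ≈ 2119.37 mg.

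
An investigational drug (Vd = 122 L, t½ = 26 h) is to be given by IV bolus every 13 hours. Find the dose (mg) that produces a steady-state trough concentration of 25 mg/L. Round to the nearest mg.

τ/t½ = 13/26 ≈ 0.5, so f = (1/2)^(13/26) ≈ 0.707107.
Cmin,ss = (D/Vd)·f/(1−f), so D = Cmin,ss·Vd·(1−f)/f.
D = 25 × 122 × (1−f)/f ≈ 25 × 122 × 0.41421 ≈ 1263.34 mg.

1263 mg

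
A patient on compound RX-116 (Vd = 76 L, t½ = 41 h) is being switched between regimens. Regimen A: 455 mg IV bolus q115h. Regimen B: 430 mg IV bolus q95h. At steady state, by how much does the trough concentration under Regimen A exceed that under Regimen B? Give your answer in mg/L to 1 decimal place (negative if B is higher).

Regimen A: f = (1/2)^(115/41) ≈ 0.1431; Cmin,ss = (455/76)·f/(1−f) ≈ 1.000 mg/L.
Regimen B: f = (1/2)^(95/41) ≈ 0.2007; Cmin,ss = (430/76)·f/(1−f) ≈ 1.421 mg/L.
Difference ≈ 1.000 − 1.421 ≈ -0.421 mg/L.

-0.4 mg/L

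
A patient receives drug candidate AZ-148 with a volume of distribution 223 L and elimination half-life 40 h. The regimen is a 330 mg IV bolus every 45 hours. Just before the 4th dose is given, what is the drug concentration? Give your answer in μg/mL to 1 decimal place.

1.1 μg/mL

f = (1/2)^(τ/t½) = (1/2)^(45/40) ≈ 0.4585.
C₀ = D/Vd = 330/223 ≈ 1.480 μg/mL.
Before the 4th dose, 3 doses have been given. Superposition: Cmin = C₀·(f + f² + … + f^3).
≈ 1.480 × (0.4585 + 0.2102 + 0.0964) ≈ 1.480 × 0.7651 ≈ 1.132 μg/mL.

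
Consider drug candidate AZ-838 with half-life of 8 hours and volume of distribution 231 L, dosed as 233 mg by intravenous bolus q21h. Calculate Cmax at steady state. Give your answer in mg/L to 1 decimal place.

1.2 mg/L

τ/t½ = 21/8 ≈ 2.625, so fraction remaining f = (1/2)^(21/8) ≈ 0.1621.
Accumulation ratio R = 1/(1 − f) ≈ 1/0.8379 ≈ 1.1935.
Single-dose peak C₀ = D/Vd = 233/231 ≈ 1.009 mg/L.
Cmax,ss = C₀/(1 − f) ≈ 1.009/0.8379 ≈ 1.204 mg/L.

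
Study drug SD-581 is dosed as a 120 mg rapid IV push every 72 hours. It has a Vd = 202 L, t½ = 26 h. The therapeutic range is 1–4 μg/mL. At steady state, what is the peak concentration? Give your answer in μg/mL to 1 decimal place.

Over one 72-h interval, 72/26 ≈ 2.7692 half-lives elapse, leaving f ≈ 0.1467 of each dose.
At steady state, accumulation factor R = 1/(1 − e^(−kτ)) ≈ 1.1719.
Single-dose peak C₀ = D/Vd = 120/202 ≈ 0.594 μg/mL.
Steady-state peak Cmax,ss = C₀·R ≈ 0.594 × 1.1719 ≈ 0.696 μg/mL.
Peak 0.7 μg/mL vs MTC 4 μg/mL: below toxic threshold.

0.7 μg/mL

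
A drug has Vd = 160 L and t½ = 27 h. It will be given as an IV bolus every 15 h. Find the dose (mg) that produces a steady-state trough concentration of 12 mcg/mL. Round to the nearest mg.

τ/t½ = 15/27 ≈ 0.55556, so f = (1/2)^(15/27) ≈ 0.680395.
Cmin,ss = (D/Vd)·f/(1−f), so D = Cmin,ss·Vd·(1−f)/f.
D = 12 × 160 × (1−f)/f ≈ 12 × 160 × 0.46973 ≈ 901.88 mg.

902 mg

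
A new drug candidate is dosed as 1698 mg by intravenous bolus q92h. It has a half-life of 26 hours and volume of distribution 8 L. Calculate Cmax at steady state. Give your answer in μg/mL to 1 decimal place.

232.2 μg/mL

τ/t½ = 92/26 ≈ 3.5385, so fraction remaining f = (1/2)^(92/26) ≈ 0.0861.
Accumulation ratio R = 1/(1 − f) ≈ 1/0.9139 ≈ 1.0942.
Each bolus raises the concentration by D/Vd = 1698/8 ≈ 212.250 μg/mL.
Steady-state peak Cmax,ss = C₀·R ≈ 212.250 × 1.0942 ≈ 232.244 μg/mL.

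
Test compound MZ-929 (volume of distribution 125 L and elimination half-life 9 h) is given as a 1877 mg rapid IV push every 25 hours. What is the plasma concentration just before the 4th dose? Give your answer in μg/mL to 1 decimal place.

2.6 μg/mL

f = (1/2)^(τ/t½) = (1/2)^(25/9) ≈ 0.1458.
C₀ = D/Vd = 1877/125 ≈ 15.016 μg/mL.
Before the 4th dose, 3 doses have been given. Superposition: Cmin = C₀·(f + f² + … + f^3).
≈ 15.016 × (0.1458 + 0.0213 + 0.0031) ≈ 15.016 × 0.1702 ≈ 2.556 μg/mL.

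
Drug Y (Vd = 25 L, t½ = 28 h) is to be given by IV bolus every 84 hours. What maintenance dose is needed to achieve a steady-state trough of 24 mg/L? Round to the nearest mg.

τ/t½ = 84/28 ≈ 3, so f = (1/2)^(84/28) ≈ 0.125000.
Cmin,ss = (D/Vd)·f/(1−f), so D = Cmin,ss·Vd·(1−f)/f.
D = 24 × 25 × (1−f)/f ≈ 24 × 25 × 7.00000 ≈ 4200.00 mg.

4200 mg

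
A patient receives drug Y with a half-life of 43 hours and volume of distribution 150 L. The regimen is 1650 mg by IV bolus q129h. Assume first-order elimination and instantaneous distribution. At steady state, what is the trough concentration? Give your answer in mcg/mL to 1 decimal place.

τ = 129 h = 3 half-lives, so f = (1/2)^3 = 0.125.
Accumulation ratio R = 1/(1 − f) = 1/0.875 = 8/7.
Single-dose peak C₀ = D/Vd = 1650/150 = 11 mcg/mL.
Steady-state peak Cmax,ss = C₀·R = 11 × 8/7 ≈ 12.571 mcg/mL.
Steady-state trough Cmin,ss = Cmax,ss·f ≈ 12.571 × 0.125 ≈ 1.571 mcg/mL.

1.6 mcg/mL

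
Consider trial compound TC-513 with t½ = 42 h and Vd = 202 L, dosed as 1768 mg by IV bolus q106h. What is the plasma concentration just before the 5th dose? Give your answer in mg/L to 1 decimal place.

1.8 mg/L

f = (1/2)^(τ/t½) = (1/2)^(106/42) ≈ 0.1739.
C₀ = D/Vd = 1768/202 ≈ 8.752 mg/L.
Before the 5th dose, 4 doses have been given. Superposition: Cmin = C₀·(f + f² + … + f^4).
≈ 8.752 × (0.1739 + 0.0302 + 0.0053 + 0.0009) ≈ 8.752 × 0.2103 ≈ 1.841 mg/L.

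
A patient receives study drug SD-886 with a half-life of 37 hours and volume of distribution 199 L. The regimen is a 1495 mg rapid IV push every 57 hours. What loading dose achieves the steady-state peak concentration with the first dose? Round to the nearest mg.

2278 mg

f = (1/2)^(57/37) ≈ 0.343757; accumulation ratio R = 1/(1−f) ≈ 1.52383.
Loading dose to hit Cmax,ss on first dose: D_load = D_maint·R ≈ 1495 × 1.52383 ≈ 2278.13 mg.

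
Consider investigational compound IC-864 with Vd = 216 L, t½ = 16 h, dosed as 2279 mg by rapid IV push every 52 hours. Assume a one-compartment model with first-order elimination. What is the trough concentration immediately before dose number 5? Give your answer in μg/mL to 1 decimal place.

1.2 μg/mL

f = (1/2)^(τ/t½) = (1/2)^(52/16) ≈ 0.1051.
C₀ = D/Vd = 2279/216 ≈ 10.551 μg/mL.
Before the 5th dose, 4 doses have been given. Superposition: Cmin = C₀·(f + f² + … + f^4).
≈ 10.551 × (0.1051 + 0.0110 + 0.0012 + 0.0001) ≈ 10.551 × 0.1174 ≈ 1.239 μg/mL.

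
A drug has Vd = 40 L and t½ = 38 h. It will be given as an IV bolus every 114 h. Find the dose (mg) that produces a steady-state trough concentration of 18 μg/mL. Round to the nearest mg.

τ/t½ = 114/38 ≈ 3, so f = (1/2)^(114/38) ≈ 0.125000.
Cmin,ss = (D/Vd)·f/(1−f), so D = Cmin,ss·Vd·(1−f)/f.
D = 18 × 40 × (1−f)/f ≈ 18 × 40 × 7.00000 ≈ 5040.00 mg.

5040 mg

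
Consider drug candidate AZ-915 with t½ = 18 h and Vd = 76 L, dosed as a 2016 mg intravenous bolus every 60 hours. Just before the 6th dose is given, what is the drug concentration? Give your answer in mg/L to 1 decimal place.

f = (1/2)^(τ/t½) = (1/2)^(60/18) ≈ 0.0992.
C₀ = D/Vd = 2016/76 ≈ 26.526 mg/L.
Before the 6th dose, 5 doses have been given. Superposition: Cmin = C₀·(f + f² + … + f^5).
≈ 26.526 × (0.0992 + 0.0098 + 0.0010 + 0.0001 + 0.0000) ≈ 26.526 × 0.1101 ≈ 2.921 mg/L.

2.9 mg/L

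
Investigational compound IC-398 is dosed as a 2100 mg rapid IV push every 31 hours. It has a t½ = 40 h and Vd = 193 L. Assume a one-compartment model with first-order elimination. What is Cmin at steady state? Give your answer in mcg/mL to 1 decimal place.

15.3 mcg/mL

τ/t½ = 31/40 ≈ 0.775, so fraction remaining f = (1/2)^(31/40) ≈ 0.5844.
Accumulation ratio R = 1/(1 − f) ≈ 1/0.4156 ≈ 2.4062.
Single-dose peak C₀ = D/Vd = 2100/193 ≈ 10.881 mcg/mL.
Steady-state peak Cmax,ss = C₀·R ≈ 10.881 × 2.4062 ≈ 26.182 mcg/mL.
Steady-state trough Cmin,ss = Cmax,ss·f ≈ 26.182 × 0.5844 ≈ 15.301 mcg/mL.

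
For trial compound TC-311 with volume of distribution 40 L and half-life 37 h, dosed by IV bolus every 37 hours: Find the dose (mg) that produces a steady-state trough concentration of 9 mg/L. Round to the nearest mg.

τ/t½ = 37/37 ≈ 1, so f = (1/2)^(37/37) ≈ 0.500000.
Cmin,ss = (D/Vd)·f/(1−f), so D = Cmin,ss·Vd·(1−f)/f.
D = 9 × 40 × (1−f)/f ≈ 9 × 40 × 1.00000 ≈ 360.00 mg.

360 mg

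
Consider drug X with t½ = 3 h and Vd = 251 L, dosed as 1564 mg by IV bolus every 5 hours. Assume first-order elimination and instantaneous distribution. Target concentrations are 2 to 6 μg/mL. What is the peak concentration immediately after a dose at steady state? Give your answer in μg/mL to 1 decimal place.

τ/t½ = 5/3 ≈ 1.6667, so fraction remaining f = (1/2)^(5/3) ≈ 0.3150.
Accumulation ratio R = 1/(1 − f) ≈ 1/0.6850 ≈ 1.4599.
Each bolus raises the concentration by D/Vd = 1564/251 ≈ 6.231 μg/mL.
Steady-state peak Cmax,ss = C₀·R ≈ 6.231 × 1.4599 ≈ 9.097 μg/mL.
Peak 9.1 μg/mL vs MTC 6 μg/mL: exceeds toxic threshold.

9.1 μg/mL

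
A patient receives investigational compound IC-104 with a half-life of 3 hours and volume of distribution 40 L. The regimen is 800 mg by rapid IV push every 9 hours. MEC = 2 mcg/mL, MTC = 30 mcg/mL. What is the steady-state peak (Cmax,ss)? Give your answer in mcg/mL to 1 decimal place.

The dosing interval is 3 half-lives, so f = 2^(−3) = 0.125.
At steady state, R = 1/(1 − 0.125) = 8/7.
Single-dose peak C₀ = D/Vd = 800/40 = 20 mcg/mL.
Steady-state peak Cmax,ss = C₀·R = 20 × 8/7 ≈ 22.857 mcg/mL.
Peak 22.9 mcg/mL vs MTC 30 mcg/mL: below toxic threshold.

22.9 mcg/mL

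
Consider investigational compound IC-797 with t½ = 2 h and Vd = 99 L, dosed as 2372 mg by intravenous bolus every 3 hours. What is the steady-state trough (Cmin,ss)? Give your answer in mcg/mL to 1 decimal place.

Over one 3-h interval, 3/2 ≈ 1.5 half-lives elapse, leaving f ≈ 0.3536 of each dose.
At steady state, accumulation factor R = 1/(1 − e^(−kτ)) ≈ 1.5470.
Single-dose peak C₀ = D/Vd = 2372/99 ≈ 23.960 mcg/mL.
Steady-state peak Cmax,ss = C₀·R ≈ 23.960 × 1.5470 ≈ 37.066 mcg/mL.
One interval later, Cmin,ss = Cmax,ss·e^(−kτ) ≈ 37.066 × 0.3536 ≈ 13.107 mcg/mL.

13.1 mcg/mL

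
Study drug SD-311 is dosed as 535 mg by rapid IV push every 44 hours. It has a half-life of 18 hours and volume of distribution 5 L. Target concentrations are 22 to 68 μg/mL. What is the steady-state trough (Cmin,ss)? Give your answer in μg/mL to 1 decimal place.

τ/t½ = 44/18 ≈ 2.4444, so fraction remaining f = (1/2)^(44/18) ≈ 0.1837.
Each bolus raises the concentration by D/Vd = 535/5 ≈ 107.000 μg/mL.
Steady-state trough Cmin,ss = C₀·f/(1−f) ≈ 107.000 × 0.1837/0.8163 ≈ 24.079 μg/mL.
Trough 24.1 μg/mL vs MEC 22 μg/mL: adequate.

24.1 μg/mL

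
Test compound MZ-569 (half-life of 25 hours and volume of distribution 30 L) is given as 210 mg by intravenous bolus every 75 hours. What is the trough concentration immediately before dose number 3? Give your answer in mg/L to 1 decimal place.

f = (1/2)^(τ/t½) = (1/2)^(75/25) ≈ 0.1250.
C₀ = D/Vd = 210/30 ≈ 7.000 mg/L.
Before the 3rd dose, 2 doses have been given. Superposition: Cmin = C₀·(f + f²).
≈ 7.000 × (0.1250 + 0.0156) ≈ 7.000 × 0.1406 ≈ 0.984 mg/L.

1.0 mg/L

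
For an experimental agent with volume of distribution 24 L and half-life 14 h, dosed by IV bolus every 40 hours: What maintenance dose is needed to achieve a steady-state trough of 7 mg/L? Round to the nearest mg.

1049 mg

τ/t½ = 40/14 ≈ 2.8571, so f = (1/2)^(40/14) ≈ 0.138011.
Cmin,ss = (D/Vd)·f/(1−f), so D = Cmin,ss·Vd·(1−f)/f.
D = 7 × 24 × (1−f)/f ≈ 7 × 24 × 6.24580 ≈ 1049.29 mg.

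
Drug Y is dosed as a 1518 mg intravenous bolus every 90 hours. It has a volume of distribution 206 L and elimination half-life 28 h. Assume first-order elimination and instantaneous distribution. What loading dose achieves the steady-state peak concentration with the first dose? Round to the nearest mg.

f = (1/2)^(90/28) ≈ 0.107747; accumulation ratio R = 1/(1−f) ≈ 1.12076.
Loading dose to hit Cmax,ss on first dose: D_load = D_maint·R ≈ 1518 × 1.12076 ≈ 1701.31 mg.

1701 mg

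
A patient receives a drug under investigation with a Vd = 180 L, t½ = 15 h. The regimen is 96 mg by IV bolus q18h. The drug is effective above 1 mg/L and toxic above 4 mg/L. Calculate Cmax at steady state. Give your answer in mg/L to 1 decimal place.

τ/t½ = 18/15 ≈ 1.2, so fraction remaining f = (1/2)^(18/15) ≈ 0.4353.
Accumulation ratio R = 1/(1 − f) ≈ 1/0.5647 ≈ 1.7709.
Each bolus raises the concentration by D/Vd = 96/180 ≈ 0.533 mg/L.
Cmax,ss = C₀/(1 − f) ≈ 0.533/0.5647 ≈ 0.944 mg/L.
Peak 0.9 mg/L vs MTC 4 mg/L: below toxic threshold.

0.9 mg/L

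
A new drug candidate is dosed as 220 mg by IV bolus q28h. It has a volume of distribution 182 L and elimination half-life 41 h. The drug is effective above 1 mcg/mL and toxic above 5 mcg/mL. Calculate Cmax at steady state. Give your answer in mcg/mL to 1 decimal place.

Over one 28-h interval, 28/41 ≈ 0.68293 half-lives elapse, leaving f ≈ 0.6229 of each dose.
Accumulation ratio R = 1/(1 − f) ≈ 1/0.3771 ≈ 2.6518.
Each bolus raises the concentration by D/Vd = 220/182 ≈ 1.209 mcg/mL.
Cmax,ss = C₀/(1 − f) ≈ 1.209/0.3771 ≈ 3.206 mcg/mL.
Peak 3.2 mcg/mL vs MTC 5 mcg/mL: below toxic threshold.

3.2 mcg/mL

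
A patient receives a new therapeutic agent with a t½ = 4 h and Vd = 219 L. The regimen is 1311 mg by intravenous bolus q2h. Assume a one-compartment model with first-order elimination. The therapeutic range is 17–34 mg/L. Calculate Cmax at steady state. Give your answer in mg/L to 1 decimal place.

k = ln2/t½ = ln2/4 ≈ 0.173287 h⁻¹; fraction remaining f = e^(−kτ) = e^(−0.173287×2) ≈ 0.7071.
Accumulation ratio R = 1/(1 − f) ≈ 1/0.2929 ≈ 3.4141.
Each bolus raises the concentration by D/Vd = 1311/219 ≈ 5.986 mg/L.
Cmax,ss = C₀/(1 − f) ≈ 5.986/0.2929 ≈ 20.437 mg/L.
Peak 20.4 mg/L vs MTC 34 mg/L: below toxic threshold.

20.4 mg/L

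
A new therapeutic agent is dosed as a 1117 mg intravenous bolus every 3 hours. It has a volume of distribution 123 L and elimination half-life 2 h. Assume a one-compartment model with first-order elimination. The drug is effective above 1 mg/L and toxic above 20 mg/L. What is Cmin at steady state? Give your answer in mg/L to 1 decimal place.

k = ln2/t½ = ln2/2 ≈ 0.346574 h⁻¹; fraction remaining f = e^(−kτ) = e^(−0.346574×3) ≈ 0.3536.
Each bolus raises the concentration by D/Vd = 1117/123 ≈ 9.081 mg/L.
Steady-state trough Cmin,ss = C₀·f/(1−f) ≈ 9.081 × 0.3536/0.6464 ≈ 4.968 mg/L.
Trough 5.0 mg/L vs MEC 1 mg/L: adequate.

5.0 mg/L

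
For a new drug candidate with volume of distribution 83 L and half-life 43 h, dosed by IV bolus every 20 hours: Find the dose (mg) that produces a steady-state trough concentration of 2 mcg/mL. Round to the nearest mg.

τ/t½ = 20/43 ≈ 0.46512, so f = (1/2)^(20/43) ≈ 0.724413.
Cmin,ss = (D/Vd)·f/(1−f), so D = Cmin,ss·Vd·(1−f)/f.
D = 2 × 83 × (1−f)/f ≈ 2 × 83 × 0.38043 ≈ 63.15 mg.

63 mg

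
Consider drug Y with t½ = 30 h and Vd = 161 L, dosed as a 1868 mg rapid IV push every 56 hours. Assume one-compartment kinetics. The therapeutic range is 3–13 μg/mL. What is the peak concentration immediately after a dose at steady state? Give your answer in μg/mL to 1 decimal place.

16.0 μg/mL

τ/t½ = 56/30 ≈ 1.8667, so fraction remaining f = (1/2)^(56/30) ≈ 0.2742.
At steady state, accumulation factor R = 1/(1 − e^(−kτ)) ≈ 1.3778.
Single-dose peak C₀ = D/Vd = 1868/161 ≈ 11.602 μg/mL.
Steady-state peak Cmax,ss = C₀·R ≈ 11.602 × 1.3778 ≈ 15.985 μg/mL.
Peak 16.0 μg/mL vs MTC 13 μg/mL: exceeds toxic threshold.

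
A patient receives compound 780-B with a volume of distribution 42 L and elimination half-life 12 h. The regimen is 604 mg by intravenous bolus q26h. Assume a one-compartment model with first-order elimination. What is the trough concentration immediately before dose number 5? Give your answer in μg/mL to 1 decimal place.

4.1 μg/mL

f = (1/2)^(τ/t½) = (1/2)^(26/12) ≈ 0.2227.
C₀ = D/Vd = 604/42 ≈ 14.381 μg/mL.
Before the 5th dose, 4 doses have been given. Superposition: Cmin = C₀·(f + f² + … + f^4).
≈ 14.381 × (0.2227 + 0.0496 + 0.0110 + 0.0025) ≈ 14.381 × 0.2858 ≈ 4.110 μg/mL.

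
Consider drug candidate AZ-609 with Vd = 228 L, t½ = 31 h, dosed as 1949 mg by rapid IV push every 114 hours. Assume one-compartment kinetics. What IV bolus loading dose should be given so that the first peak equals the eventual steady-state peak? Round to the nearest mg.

2114 mg

f = (1/2)^(114/31) ≈ 0.078160; accumulation ratio R = 1/(1−f) ≈ 1.08479.
Loading dose to hit Cmax,ss on first dose: D_load = D_maint·R ≈ 1949 × 1.08479 ≈ 2114.26 mg.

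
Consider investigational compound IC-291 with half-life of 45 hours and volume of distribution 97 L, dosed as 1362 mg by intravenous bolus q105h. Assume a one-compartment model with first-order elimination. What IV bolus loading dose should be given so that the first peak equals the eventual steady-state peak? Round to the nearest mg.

1699 mg

f = (1/2)^(105/45) ≈ 0.198425; accumulation ratio R = 1/(1−f) ≈ 1.24754.
Loading dose to hit Cmax,ss on first dose: D_load = D_maint·R ≈ 1362 × 1.24754 ≈ 1699.15 mg.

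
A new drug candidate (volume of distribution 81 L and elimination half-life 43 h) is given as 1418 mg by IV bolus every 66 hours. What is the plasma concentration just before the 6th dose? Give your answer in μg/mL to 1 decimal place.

9.2 μg/mL

f = (1/2)^(τ/t½) = (1/2)^(66/43) ≈ 0.3451.
C₀ = D/Vd = 1418/81 ≈ 17.506 μg/mL.
Before the 6th dose, 5 doses have been given. Superposition: Cmin = C₀·(f + f² + … + f^5).
≈ 17.506 × (0.3451 + 0.1191 + 0.0411 + 0.0142 + 0.0049) ≈ 17.506 × 0.5244 ≈ 9.180 μg/mL.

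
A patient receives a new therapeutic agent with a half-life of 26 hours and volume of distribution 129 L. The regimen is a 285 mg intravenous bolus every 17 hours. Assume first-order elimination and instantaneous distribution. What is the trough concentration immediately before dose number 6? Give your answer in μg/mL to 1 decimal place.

f = (1/2)^(τ/t½) = (1/2)^(17/26) ≈ 0.6356.
C₀ = D/Vd = 285/129 ≈ 2.209 μg/mL.
Before the 6th dose, 5 doses have been given. Superposition: Cmin = C₀·(f + f² + … + f^5).
≈ 2.209 × (0.6356 + 0.4040 + 0.2568 + 0.1632 + 0.1037) ≈ 2.209 × 1.5633 ≈ 3.453 μg/mL.

3.5 μg/mL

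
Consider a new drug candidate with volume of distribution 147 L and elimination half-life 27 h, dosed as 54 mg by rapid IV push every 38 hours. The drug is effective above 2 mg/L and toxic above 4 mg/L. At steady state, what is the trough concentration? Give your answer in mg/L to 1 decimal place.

k = ln2/t½ = ln2/27 ≈ 0.025672 h⁻¹; fraction remaining f = e^(−kτ) = e^(−0.025672×38) ≈ 0.3770.
At steady state, accumulation factor R = 1/(1 − e^(−kτ)) ≈ 1.6051.
Single-dose peak C₀ = D/Vd = 54/147 ≈ 0.367 mg/L.
Steady-state peak Cmax,ss = C₀·R ≈ 0.367 × 1.6051 ≈ 0.589 mg/L.
One interval later, Cmin,ss = Cmax,ss·e^(−kτ) ≈ 0.589 × 0.3770 ≈ 0.222 mg/L.
Trough 0.2 mg/L vs MEC 2 mg/L: subtherapeutic.

0.2 mg/L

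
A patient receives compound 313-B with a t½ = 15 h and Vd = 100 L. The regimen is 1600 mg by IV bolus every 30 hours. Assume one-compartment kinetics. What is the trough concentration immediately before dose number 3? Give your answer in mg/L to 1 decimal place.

f = (1/2)^(τ/t½) = (1/2)^(30/15) ≈ 0.2500.
C₀ = D/Vd = 1600/100 ≈ 16.000 mg/L.
Before the 3rd dose, 2 doses have been given. Superposition: Cmin = C₀·(f + f²).
≈ 16.000 × (0.2500 + 0.0625) ≈ 16.000 × 0.3125 ≈ 5.000 mg/L.

5.0 mg/L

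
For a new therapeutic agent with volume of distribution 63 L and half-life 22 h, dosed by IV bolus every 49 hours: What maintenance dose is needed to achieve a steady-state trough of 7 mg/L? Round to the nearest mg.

τ/t½ = 49/22 ≈ 2.2273, so f = (1/2)^(49/22) ≈ 0.213562.
Cmin,ss = (D/Vd)·f/(1−f), so D = Cmin,ss·Vd·(1−f)/f.
D = 7 × 63 × (1−f)/f ≈ 7 × 63 × 3.68248 ≈ 1623.97 mg.

1624 mg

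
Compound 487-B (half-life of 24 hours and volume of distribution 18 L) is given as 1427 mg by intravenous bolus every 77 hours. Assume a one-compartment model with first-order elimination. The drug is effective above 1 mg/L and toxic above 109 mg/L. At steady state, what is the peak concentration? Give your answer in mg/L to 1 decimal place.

88.9 mg/L

k = ln2/t½ = ln2/24 ≈ 0.028881 h⁻¹; fraction remaining f = e^(−kτ) = e^(−0.028881×77) ≈ 0.1082.
Accumulation ratio R = 1/(1 − f) ≈ 1/0.8918 ≈ 1.1213.
Each bolus raises the concentration by D/Vd = 1427/18 ≈ 79.278 mg/L.
Steady-state peak Cmax,ss = C₀·R ≈ 79.278 × 1.1213 ≈ 88.894 mg/L.
Peak 88.9 mg/L vs MTC 109 mg/L: below toxic threshold.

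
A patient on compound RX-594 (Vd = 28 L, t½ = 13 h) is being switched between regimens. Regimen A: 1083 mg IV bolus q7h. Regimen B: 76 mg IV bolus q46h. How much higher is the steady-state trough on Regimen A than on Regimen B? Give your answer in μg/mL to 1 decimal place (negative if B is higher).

85.2 μg/mL

Regimen A: f = (1/2)^(7/13) ≈ 0.6885; Cmin,ss = (1083/28)·f/(1−f) ≈ 85.490 μg/mL.
Regimen B: f = (1/2)^(46/13) ≈ 0.0861; Cmin,ss = (76/28)·f/(1−f) ≈ 0.256 μg/mL.
Difference ≈ 85.490 − 0.256 ≈ 85.234 μg/mL.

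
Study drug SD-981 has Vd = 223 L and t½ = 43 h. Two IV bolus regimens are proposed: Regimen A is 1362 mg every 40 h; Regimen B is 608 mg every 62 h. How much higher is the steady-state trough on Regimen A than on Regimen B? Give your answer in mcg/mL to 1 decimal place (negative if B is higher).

Regimen A: f = (1/2)^(40/43) ≈ 0.5248; Cmin,ss = (1362/223)·f/(1−f) ≈ 6.745 mcg/mL.
Regimen B: f = (1/2)^(62/43) ≈ 0.3681; Cmin,ss = (608/223)·f/(1−f) ≈ 1.588 mcg/mL.
Difference ≈ 6.745 − 1.588 ≈ 5.157 mcg/mL.

5.2 mcg/mL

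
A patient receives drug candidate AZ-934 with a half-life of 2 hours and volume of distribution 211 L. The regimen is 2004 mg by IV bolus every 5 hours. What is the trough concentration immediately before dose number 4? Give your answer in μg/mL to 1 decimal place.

2.0 μg/mL

f = (1/2)^(τ/t½) = (1/2)^(5/2) ≈ 0.1768.
C₀ = D/Vd = 2004/211 ≈ 9.498 μg/mL.
Before the 4th dose, 3 doses have been given. Superposition: Cmin = C₀·(f + f² + … + f^3).
≈ 9.498 × (0.1768 + 0.0313 + 0.0055) ≈ 9.498 × 0.2136 ≈ 2.029 μg/mL.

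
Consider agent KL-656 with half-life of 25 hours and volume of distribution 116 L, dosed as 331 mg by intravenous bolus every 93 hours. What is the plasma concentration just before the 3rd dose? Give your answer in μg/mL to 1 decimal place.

0.2 μg/mL

f = (1/2)^(τ/t½) = (1/2)^(93/25) ≈ 0.0759.
C₀ = D/Vd = 331/116 ≈ 2.853 μg/mL.
Before the 3rd dose, 2 doses have been given. Superposition: Cmin = C₀·(f + f²).
≈ 2.853 × (0.0759 + 0.0058) ≈ 2.853 × 0.0817 ≈ 0.233 μg/mL.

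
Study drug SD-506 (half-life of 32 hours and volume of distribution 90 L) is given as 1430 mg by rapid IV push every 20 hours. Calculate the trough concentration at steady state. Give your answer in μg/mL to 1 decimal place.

Over one 20-h interval, 20/32 ≈ 0.625 half-lives elapse, leaving f ≈ 0.6484 of each dose.
Accumulation ratio R = 1/(1 − f) ≈ 1/0.3516 ≈ 2.8441.
Single-dose peak C₀ = D/Vd = 1430/90 ≈ 15.889 μg/mL.
Steady-state peak Cmax,ss = C₀·R ≈ 15.889 × 2.8441 ≈ 45.190 μg/mL.
One interval later, Cmin,ss = Cmax,ss·e^(−kτ) ≈ 45.190 × 0.6484 ≈ 29.301 μg/mL.

29.3 μg/mL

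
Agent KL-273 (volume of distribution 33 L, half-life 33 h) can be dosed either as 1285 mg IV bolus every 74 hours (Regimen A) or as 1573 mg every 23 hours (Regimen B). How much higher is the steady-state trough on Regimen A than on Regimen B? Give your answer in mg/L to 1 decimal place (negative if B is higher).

-66.3 mg/L

Regimen A: f = (1/2)^(74/33) ≈ 0.2113; Cmin,ss = (1285/33)·f/(1−f) ≈ 10.432 mg/L.
Regimen B: f = (1/2)^(23/33) ≈ 0.6169; Cmin,ss = (1573/33)·f/(1−f) ≈ 76.757 mg/L.
Difference ≈ 10.432 − 76.757 ≈ -66.325 mg/L.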